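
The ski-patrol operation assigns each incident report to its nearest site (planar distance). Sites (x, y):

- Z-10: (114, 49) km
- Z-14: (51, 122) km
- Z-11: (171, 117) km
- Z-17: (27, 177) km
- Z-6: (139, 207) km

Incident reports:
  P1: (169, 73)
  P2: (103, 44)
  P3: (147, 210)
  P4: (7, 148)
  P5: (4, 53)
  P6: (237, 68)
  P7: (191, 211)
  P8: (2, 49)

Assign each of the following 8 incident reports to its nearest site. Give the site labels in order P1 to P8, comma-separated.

Z-11, Z-10, Z-6, Z-17, Z-14, Z-11, Z-6, Z-14

P1 → Z-11 (d²=1940.00)
P2 → Z-10 (d²=146.00)
P3 → Z-6 (d²=73.00)
P4 → Z-17 (d²=1241.00)
P5 → Z-14 (d²=6970.00)
P6 → Z-11 (d²=6757.00)
P7 → Z-6 (d²=2720.00)
P8 → Z-14 (d²=7730.00)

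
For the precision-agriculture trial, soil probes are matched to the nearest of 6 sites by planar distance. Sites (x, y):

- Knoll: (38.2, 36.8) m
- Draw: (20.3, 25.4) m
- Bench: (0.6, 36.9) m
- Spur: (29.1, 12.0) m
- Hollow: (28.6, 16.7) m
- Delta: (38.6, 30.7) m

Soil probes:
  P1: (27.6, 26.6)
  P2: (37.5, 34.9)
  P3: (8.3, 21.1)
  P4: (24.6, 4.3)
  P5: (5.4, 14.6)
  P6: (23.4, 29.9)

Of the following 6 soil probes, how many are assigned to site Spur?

1

P1 → Draw
P2 → Knoll
P3 → Draw
P4 → Spur
P5 → Draw
P6 → Draw
1 of the 6 goes to Spur.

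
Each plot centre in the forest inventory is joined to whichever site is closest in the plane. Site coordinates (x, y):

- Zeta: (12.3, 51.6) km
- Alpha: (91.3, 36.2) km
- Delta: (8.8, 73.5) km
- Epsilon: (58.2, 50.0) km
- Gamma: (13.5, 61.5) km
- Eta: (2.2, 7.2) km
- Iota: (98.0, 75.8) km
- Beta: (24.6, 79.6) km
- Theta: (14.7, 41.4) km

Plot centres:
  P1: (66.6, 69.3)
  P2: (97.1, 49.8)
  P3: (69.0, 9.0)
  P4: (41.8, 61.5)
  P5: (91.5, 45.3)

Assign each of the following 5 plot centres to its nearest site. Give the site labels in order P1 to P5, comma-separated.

Epsilon, Alpha, Alpha, Epsilon, Alpha

P1 → Epsilon (d²=443.05)
P2 → Alpha (d²=218.60)
P3 → Alpha (d²=1237.13)
P4 → Epsilon (d²=401.21)
P5 → Alpha (d²=82.85)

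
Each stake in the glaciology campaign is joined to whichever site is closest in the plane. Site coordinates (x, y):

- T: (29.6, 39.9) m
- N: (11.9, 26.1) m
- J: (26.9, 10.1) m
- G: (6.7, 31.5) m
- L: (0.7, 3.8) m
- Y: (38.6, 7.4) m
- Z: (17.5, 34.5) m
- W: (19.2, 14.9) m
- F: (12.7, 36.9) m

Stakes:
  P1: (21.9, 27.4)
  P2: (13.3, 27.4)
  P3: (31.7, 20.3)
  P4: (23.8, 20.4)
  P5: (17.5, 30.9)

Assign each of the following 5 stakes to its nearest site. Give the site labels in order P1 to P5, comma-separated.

P1 → Z (d²=69.77)
P2 → N (d²=3.65)
P3 → J (d²=127.08)
P4 → W (d²=51.41)
P5 → Z (d²=12.96)

Z, N, J, W, Z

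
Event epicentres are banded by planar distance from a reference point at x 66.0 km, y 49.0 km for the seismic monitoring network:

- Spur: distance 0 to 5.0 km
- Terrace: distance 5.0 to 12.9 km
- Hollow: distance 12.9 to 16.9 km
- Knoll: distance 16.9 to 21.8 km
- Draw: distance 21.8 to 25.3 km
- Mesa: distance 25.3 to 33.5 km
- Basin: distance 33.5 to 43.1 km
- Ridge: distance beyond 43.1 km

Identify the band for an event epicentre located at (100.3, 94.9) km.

Ridge

Distance = √((100.3−66.0)² + (94.9−49.0)²) = √(1176.490 + 2106.810) = 57.300 km.
43.1 ≤ 57.300 < ∞ → Ridge.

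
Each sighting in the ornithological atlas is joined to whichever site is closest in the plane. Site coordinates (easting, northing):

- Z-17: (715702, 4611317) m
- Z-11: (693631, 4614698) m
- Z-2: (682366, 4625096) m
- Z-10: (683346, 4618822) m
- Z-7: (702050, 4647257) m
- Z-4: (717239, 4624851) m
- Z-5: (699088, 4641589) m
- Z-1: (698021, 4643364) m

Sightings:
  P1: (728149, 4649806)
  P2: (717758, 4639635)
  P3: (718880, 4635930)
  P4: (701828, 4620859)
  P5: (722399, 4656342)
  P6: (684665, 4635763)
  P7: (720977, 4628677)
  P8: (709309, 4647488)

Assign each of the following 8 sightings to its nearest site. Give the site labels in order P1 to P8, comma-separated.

P1 → Z-7 (d²=687655202.00)
P2 → Z-4 (d²=218836017.00)
P3 → Z-4 (d²=125437122.00)
P4 → Z-11 (d²=105148730.00)
P5 → Z-7 (d²=496619026.00)
P6 → Z-2 (d²=119070290.00)
P7 → Z-4 (d²=28610920.00)
P8 → Z-7 (d²=52746442.00)

Z-7, Z-4, Z-4, Z-11, Z-7, Z-2, Z-4, Z-7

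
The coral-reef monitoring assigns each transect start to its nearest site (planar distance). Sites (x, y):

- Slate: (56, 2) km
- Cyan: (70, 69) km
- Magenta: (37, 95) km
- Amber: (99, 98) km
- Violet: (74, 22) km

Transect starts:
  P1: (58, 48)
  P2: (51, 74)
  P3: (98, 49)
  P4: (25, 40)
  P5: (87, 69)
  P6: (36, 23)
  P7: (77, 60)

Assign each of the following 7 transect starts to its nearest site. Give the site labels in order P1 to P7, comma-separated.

P1 → Cyan (d²=585.00)
P2 → Cyan (d²=386.00)
P3 → Cyan (d²=1184.00)
P4 → Slate (d²=2405.00)
P5 → Cyan (d²=289.00)
P6 → Slate (d²=841.00)
P7 → Cyan (d²=130.00)

Cyan, Cyan, Cyan, Slate, Cyan, Slate, Cyan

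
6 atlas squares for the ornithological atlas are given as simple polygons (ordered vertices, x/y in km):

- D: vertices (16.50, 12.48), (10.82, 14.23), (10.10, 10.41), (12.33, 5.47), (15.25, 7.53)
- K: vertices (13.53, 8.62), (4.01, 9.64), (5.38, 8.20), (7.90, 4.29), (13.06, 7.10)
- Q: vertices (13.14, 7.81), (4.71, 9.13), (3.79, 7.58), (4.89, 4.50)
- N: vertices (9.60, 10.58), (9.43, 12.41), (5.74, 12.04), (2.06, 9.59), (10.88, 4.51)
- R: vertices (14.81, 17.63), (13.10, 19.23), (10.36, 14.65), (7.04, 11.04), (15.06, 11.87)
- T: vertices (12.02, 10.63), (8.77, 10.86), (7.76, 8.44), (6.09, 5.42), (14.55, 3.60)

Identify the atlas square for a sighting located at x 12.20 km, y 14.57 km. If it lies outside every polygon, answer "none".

R

Cast a ray rightward from (12.20, 14.57). For each polygon, the edges (by vertex number in listed order) whose endpoints lie on opposite sides of y = 14.57, where each meets that height, and whether that is right or left of the point:
D: no edge straddles that height → 0 crossings.
K: no edge straddles that height → 0 crossings.
Q: no edge straddles that height → 0 crossings.
N: no edge straddles that height → 0 crossings.
R: 3–4 at x≈10.286 (left), 5–1 at x≈14.943 (right) → 1 crossing.
T: no edge straddles that height → 0 crossings.
Only R has an odd count, so the point is inside R.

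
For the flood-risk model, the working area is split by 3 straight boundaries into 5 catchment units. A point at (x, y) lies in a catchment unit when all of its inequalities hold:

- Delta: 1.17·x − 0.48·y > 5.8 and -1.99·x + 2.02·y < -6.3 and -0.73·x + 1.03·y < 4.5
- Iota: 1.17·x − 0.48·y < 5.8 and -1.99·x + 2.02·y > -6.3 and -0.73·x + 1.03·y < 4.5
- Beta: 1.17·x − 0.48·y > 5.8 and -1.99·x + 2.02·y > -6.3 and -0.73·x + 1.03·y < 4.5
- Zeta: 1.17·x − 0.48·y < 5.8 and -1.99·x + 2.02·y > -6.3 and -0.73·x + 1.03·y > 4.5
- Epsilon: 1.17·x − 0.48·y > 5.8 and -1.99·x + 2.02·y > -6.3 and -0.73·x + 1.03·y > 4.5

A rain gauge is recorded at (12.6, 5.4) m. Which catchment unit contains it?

1.17·12.6 − 0.48·5.4 = 12.150, which is > 5.8
-1.99·12.6 + 2.02·5.4 = -14.166, which is < -6.3
-0.73·12.6 + 1.03·5.4 = -3.636, which is < 4.5
This sign pattern matches Delta.

Delta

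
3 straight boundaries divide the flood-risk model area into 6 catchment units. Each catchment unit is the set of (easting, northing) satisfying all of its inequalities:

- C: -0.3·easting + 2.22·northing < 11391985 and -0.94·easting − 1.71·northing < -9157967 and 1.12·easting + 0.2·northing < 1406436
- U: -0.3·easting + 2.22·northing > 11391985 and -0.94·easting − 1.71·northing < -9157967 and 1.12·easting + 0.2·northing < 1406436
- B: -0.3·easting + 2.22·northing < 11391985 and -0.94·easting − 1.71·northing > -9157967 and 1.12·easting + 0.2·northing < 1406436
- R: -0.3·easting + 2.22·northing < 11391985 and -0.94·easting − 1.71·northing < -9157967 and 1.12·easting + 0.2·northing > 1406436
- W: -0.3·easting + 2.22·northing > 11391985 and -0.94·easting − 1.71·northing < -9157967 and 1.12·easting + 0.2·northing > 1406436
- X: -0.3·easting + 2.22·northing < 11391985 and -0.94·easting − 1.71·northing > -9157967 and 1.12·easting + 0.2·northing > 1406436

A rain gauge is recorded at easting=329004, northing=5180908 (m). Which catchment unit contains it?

U

-0.3·329004 + 2.22·5180908 = 11402914.560, which is > 11391985
-0.94·329004 − 1.71·5180908 = -9168616.440, which is < -9157967
1.12·329004 + 0.2·5180908 = 1404666.080, which is < 1406436
This sign pattern matches U.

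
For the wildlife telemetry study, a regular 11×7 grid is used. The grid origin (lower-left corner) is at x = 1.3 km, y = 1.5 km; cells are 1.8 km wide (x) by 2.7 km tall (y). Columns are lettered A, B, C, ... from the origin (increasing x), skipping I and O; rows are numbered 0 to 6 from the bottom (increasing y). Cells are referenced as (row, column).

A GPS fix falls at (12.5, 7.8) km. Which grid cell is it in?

Column index: ⌊(12.5 − 1.3) / 1.8⌋ = ⌊6.222⌋ = 6 → column G
Row offset from origin: ⌊(7.8 − 1.5) / 2.7⌋ = ⌊2.333⌋ = 2 → row 2

(2, G)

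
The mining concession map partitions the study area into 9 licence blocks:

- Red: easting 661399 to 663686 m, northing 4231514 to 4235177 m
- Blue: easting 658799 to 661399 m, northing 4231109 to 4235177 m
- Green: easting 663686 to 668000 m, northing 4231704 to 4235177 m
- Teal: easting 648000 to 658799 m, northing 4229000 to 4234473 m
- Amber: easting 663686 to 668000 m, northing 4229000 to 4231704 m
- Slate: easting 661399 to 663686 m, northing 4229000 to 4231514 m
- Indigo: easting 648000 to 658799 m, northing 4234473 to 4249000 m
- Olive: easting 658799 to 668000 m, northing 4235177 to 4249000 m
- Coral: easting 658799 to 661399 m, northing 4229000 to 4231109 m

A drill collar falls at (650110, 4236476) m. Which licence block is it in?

Indigo

The point has easting = 650110 and northing = 4236476.
Only Indigo satisfies 648000 ≤ easting ≤ 658799 and 4234473 ≤ northing ≤ 4249000.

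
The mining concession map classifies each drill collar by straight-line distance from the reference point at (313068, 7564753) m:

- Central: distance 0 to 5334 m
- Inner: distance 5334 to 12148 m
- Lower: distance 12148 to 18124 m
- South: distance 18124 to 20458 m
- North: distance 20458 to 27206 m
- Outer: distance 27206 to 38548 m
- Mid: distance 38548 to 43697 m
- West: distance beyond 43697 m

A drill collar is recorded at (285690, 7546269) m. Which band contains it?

Distance = √((285690−313068)² + (7546269−7564753)²) = √(749554884.000 + 341658256.000) = 33033.515 m.
27206 ≤ 33033.515 < 38548 → Outer.

Outer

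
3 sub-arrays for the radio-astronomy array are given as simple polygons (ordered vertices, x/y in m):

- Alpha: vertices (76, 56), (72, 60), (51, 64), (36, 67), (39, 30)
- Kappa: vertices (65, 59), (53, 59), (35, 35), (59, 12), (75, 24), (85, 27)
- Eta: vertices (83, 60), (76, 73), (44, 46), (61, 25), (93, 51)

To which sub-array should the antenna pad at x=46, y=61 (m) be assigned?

Alpha

Cast a ray rightward from (46, 61). For each polygon, the edges (by vertex number in listed order) whose endpoints lie on opposite sides of y = 61, where each meets that height, and whether that is right or left of the point:
Alpha: 2–3 at x≈66.8 (right), 4–5 at x≈36.5 (left) → 1 crossing.
Kappa: no edge straddles that height → 0 crossings.
Eta: 1–2 at x≈82.5 (right), 2–3 at x≈61.8 (right) → 2 crossings.
Only Alpha has an odd count, so the point is inside Alpha.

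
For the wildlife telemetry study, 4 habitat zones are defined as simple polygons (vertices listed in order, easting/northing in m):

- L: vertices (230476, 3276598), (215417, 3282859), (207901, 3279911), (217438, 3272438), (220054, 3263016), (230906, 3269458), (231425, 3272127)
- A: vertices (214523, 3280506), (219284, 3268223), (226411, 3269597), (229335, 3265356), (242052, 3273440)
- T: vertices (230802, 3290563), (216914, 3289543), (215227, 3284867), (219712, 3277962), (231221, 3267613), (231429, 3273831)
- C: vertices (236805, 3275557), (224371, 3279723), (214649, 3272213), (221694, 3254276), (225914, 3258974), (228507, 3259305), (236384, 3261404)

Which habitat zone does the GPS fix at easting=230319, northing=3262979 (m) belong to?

Cast a ray rightward from (230319, 3262979). For each polygon, the edges (by vertex number in listed order) whose endpoints lie on opposite sides of northing = 3262979, where each meets that height, and whether that is right or left of the point:
L: no edge straddles that height → 0 crossings.
A: no edge straddles that height → 0 crossings.
T: no edge straddles that height → 0 crossings.
C: 3–4 at easting≈218275.8 (left), 7–1 at easting≈236430.9 (right) → 1 crossing.
Only C has an odd count, so the point is inside C.

C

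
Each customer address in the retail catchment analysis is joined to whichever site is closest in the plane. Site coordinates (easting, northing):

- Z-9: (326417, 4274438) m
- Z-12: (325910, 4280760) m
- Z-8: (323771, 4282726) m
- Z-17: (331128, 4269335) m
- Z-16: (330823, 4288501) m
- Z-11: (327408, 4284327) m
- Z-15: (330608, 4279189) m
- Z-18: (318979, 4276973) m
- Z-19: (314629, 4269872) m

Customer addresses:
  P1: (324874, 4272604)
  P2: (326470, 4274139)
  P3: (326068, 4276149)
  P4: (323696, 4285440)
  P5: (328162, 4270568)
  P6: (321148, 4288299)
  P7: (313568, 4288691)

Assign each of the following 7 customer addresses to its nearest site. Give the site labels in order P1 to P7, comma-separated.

P1 → Z-9 (d²=5744405.00)
P2 → Z-9 (d²=92210.00)
P3 → Z-9 (d²=3049322.00)
P4 → Z-8 (d²=7371421.00)
P5 → Z-17 (d²=10317445.00)
P6 → Z-8 (d²=37938458.00)
P7 → Z-8 (d²=139682434.00)

Z-9, Z-9, Z-9, Z-8, Z-17, Z-8, Z-8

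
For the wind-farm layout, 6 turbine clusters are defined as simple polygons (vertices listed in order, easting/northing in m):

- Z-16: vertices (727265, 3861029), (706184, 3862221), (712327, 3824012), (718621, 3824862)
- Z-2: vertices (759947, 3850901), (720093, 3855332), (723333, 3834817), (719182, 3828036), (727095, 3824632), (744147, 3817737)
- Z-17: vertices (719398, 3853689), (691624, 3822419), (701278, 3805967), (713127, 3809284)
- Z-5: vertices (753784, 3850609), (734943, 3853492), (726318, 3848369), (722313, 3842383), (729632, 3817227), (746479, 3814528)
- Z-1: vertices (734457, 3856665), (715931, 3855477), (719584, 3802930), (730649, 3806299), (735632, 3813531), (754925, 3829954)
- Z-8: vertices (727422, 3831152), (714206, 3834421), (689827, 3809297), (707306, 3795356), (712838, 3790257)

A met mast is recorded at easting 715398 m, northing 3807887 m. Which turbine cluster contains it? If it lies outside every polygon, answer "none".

Z-8

Cast a ray rightward from (715398, 3807887). For each polygon, the edges (by vertex number in listed order) whose endpoints lie on opposite sides of northing = 3807887, where each meets that height, and whether that is right or left of the point:
Z-16: no edge straddles that height → 0 crossings.
Z-2: no edge straddles that height → 0 crossings.
Z-17: 2–3 at easting≈700151.3 (left), 3–4 at easting≈708136.6 (left) → 0 crossings.
Z-5: no edge straddles that height → 0 crossings.
Z-1: 2–3 at easting≈719239.4 (right), 4–5 at easting≈731743.2 (right) → 2 crossings.
Z-8: 3–4 at easting≈691594.8 (left), 5–1 at easting≈719125.2 (right) → 1 crossing.
Only Z-8 has an odd count, so the point is inside Z-8.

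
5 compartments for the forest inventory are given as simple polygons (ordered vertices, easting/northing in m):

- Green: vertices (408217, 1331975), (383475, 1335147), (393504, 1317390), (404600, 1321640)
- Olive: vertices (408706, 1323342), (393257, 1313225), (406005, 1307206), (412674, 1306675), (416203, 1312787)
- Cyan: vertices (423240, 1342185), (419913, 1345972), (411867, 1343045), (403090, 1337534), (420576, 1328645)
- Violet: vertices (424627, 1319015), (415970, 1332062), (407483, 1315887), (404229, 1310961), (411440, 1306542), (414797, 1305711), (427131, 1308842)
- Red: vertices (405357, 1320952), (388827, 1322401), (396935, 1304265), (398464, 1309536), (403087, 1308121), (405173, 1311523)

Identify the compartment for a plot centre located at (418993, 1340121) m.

Cyan

Cast a ray rightward from (418993, 1340121). For each polygon, the edges (by vertex number in listed order) whose endpoints lie on opposite sides of northing = 1340121, where each meets that height, and whether that is right or left of the point:
Green: no edge straddles that height → 0 crossings.
Olive: no edge straddles that height → 0 crossings.
Cyan: 3–4 at easting≈407210.1 (left), 5–1 at easting≈422833.9 (right) → 1 crossing.
Violet: no edge straddles that height → 0 crossings.
Red: no edge straddles that height → 0 crossings.
Only Cyan has an odd count, so the point is inside Cyan.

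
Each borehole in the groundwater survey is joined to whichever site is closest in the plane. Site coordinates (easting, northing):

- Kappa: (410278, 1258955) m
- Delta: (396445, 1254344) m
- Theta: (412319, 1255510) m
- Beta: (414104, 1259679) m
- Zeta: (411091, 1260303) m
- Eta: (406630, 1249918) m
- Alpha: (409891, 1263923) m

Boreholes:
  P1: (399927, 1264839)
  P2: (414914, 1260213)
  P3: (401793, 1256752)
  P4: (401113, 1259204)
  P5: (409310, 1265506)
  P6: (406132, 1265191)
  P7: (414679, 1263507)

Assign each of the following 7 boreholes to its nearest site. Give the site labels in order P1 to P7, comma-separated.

Alpha, Beta, Delta, Delta, Alpha, Alpha, Beta

P1 → Alpha (d²=100120352.00)
P2 → Beta (d²=941256.00)
P3 → Delta (d²=34399568.00)
P4 → Delta (d²=45409824.00)
P5 → Alpha (d²=2843450.00)
P6 → Alpha (d²=15737905.00)
P7 → Beta (d²=14984209.00)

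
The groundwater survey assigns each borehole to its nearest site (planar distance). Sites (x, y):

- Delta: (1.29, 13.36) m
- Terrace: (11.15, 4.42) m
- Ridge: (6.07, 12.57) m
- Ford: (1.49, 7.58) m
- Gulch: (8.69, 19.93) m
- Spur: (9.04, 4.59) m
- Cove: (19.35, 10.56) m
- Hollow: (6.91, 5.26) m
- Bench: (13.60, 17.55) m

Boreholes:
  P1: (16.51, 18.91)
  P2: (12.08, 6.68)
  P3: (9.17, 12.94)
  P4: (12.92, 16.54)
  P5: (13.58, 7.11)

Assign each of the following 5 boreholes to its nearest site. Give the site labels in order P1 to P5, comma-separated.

Bench, Terrace, Ridge, Bench, Terrace

P1 → Bench (d²=10.32)
P2 → Terrace (d²=5.97)
P3 → Ridge (d²=9.75)
P4 → Bench (d²=1.48)
P5 → Terrace (d²=13.14)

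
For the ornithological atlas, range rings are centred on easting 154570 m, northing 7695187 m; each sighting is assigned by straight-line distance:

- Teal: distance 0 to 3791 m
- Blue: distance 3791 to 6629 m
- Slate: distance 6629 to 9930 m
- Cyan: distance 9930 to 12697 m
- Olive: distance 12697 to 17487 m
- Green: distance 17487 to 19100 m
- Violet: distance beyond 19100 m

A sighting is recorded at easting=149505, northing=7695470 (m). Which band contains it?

Distance = √((149505−154570)² + (7695470−7695187)²) = √(25654225.000 + 80089.000) = 5072.900 m.
3791 ≤ 5072.900 < 6629 → Blue.

Blue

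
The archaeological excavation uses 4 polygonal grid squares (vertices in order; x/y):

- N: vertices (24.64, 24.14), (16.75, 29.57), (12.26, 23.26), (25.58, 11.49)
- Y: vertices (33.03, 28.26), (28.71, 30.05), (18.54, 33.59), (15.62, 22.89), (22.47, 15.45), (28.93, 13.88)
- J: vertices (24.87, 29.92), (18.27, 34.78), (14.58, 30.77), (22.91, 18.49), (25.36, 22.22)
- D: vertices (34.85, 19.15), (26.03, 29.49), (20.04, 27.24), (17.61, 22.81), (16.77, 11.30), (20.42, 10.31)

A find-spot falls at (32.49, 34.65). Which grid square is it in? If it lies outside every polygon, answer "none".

none

Cast a ray rightward from (32.49, 34.65). For each polygon, the edges (by vertex number in listed order) whose endpoints lie on opposite sides of y = 34.65, where each meets that height, and whether that is right or left of the point:
N: no edge straddles that height → 0 crossings.
Y: no edge straddles that height → 0 crossings.
J: 1–2 at x≈18.447 (left), 2–3 at x≈18.150 (left) → 0 crossings.
D: no edge straddles that height → 0 crossings.
All counts are even, so the point lies outside every listed polygon.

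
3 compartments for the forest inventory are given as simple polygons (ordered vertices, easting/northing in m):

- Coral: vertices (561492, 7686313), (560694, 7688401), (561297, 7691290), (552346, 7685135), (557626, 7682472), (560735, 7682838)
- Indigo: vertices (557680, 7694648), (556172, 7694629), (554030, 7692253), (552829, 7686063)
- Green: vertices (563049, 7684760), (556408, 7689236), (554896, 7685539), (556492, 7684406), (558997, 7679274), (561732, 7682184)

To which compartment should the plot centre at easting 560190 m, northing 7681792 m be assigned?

Cast a ray rightward from (560190, 7681792). For each polygon, the edges (by vertex number in listed order) whose endpoints lie on opposite sides of northing = 7681792, where each meets that height, and whether that is right or left of the point:
Coral: no edge straddles that height → 0 crossings.
Indigo: no edge straddles that height → 0 crossings.
Green: 4–5 at easting≈557767.9 (left), 5–6 at easting≈561363.6 (right) → 1 crossing.
Only Green has an odd count, so the point is inside Green.

Green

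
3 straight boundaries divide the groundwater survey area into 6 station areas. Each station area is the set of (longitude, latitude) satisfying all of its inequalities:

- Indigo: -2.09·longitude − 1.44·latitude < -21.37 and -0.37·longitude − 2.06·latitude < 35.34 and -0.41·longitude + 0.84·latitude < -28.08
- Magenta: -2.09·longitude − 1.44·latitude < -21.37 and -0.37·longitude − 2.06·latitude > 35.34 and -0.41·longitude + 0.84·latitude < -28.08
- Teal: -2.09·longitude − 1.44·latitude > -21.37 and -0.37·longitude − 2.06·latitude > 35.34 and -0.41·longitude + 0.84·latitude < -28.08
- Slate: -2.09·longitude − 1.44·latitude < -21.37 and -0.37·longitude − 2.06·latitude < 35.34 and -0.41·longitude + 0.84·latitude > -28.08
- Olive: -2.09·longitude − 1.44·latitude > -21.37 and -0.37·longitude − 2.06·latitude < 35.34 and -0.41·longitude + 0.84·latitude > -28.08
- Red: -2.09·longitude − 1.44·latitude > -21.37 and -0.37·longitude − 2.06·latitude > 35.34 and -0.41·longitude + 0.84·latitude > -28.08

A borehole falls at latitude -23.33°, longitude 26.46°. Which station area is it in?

-2.09·26.46 − 1.44·-23.33 = -21.706, which is < -21.37
-0.37·26.46 − 2.06·-23.33 = 38.270, which is > 35.34
-0.41·26.46 + 0.84·-23.33 = -30.446, which is < -28.08
This sign pattern matches Magenta.

Magenta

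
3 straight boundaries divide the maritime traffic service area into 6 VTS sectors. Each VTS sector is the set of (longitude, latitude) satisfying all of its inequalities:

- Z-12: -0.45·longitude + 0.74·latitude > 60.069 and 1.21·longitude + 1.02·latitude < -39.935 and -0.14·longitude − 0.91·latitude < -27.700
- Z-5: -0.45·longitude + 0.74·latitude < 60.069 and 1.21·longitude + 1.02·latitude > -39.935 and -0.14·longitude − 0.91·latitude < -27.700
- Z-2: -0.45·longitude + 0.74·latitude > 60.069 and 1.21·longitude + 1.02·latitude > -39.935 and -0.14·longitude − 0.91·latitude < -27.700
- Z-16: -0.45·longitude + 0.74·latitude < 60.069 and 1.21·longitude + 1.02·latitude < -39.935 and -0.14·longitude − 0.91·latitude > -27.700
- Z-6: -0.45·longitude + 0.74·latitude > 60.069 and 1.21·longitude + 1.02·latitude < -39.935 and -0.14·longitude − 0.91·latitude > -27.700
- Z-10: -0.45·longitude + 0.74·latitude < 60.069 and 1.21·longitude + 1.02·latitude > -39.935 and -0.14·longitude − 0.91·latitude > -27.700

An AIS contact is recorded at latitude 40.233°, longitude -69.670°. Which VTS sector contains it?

Z-6

-0.45·-69.670 + 0.74·40.233 = 61.124, which is > 60.069
1.21·-69.670 + 1.02·40.233 = -43.263, which is < -39.935
-0.14·-69.670 − 0.91·40.233 = -26.858, which is > -27.700
This sign pattern matches Z-6.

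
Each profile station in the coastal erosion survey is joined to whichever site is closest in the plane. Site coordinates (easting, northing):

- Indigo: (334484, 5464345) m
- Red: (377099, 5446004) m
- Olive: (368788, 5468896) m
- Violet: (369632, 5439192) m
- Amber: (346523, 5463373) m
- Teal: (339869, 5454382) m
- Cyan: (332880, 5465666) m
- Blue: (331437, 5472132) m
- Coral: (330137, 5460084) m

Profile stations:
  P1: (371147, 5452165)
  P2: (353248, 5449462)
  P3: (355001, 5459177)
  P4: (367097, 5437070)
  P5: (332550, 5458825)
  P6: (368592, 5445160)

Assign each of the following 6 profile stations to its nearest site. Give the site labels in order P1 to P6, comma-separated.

P1 → Red (d²=73384225.00)
P2 → Teal (d²=203204041.00)
P3 → Amber (d²=89482900.00)
P4 → Violet (d²=10929109.00)
P5 → Coral (d²=7407650.00)
P6 → Violet (d²=36698624.00)

Red, Teal, Amber, Violet, Coral, Violet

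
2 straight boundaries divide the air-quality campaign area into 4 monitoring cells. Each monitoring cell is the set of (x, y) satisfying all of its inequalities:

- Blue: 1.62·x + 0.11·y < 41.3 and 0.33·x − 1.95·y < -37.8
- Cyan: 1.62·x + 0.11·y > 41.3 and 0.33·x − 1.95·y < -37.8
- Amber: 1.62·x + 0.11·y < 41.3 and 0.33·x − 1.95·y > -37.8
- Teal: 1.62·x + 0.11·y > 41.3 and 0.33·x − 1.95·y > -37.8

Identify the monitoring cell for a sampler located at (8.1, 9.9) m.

Amber

1.62·8.1 + 0.11·9.9 = 14.211, which is < 41.3
0.33·8.1 − 1.95·9.9 = -16.632, which is > -37.8
This sign pattern matches Amber.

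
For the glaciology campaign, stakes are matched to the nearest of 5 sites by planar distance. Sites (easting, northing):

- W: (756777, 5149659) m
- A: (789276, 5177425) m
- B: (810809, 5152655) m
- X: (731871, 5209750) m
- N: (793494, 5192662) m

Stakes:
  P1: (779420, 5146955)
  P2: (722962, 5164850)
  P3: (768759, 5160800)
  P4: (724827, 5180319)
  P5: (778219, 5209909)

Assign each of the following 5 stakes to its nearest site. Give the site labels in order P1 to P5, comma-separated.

W, W, W, X, N

P1 → W (d²=520017065.00)
P2 → W (d²=1374220706.00)
P3 → W (d²=267690205.00)
P4 → X (d²=915801697.00)
P5 → N (d²=530784634.00)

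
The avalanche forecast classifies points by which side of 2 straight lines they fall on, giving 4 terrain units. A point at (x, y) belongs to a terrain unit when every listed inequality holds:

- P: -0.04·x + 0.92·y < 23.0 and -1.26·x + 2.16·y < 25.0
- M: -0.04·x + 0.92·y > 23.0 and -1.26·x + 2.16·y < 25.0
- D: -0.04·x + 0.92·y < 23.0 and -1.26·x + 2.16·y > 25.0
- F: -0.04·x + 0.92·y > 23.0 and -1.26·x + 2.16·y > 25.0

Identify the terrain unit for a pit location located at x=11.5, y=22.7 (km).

-0.04·11.5 + 0.92·22.7 = 20.424, which is < 23.0
-1.26·11.5 + 2.16·22.7 = 34.542, which is > 25.0
This sign pattern matches D.

D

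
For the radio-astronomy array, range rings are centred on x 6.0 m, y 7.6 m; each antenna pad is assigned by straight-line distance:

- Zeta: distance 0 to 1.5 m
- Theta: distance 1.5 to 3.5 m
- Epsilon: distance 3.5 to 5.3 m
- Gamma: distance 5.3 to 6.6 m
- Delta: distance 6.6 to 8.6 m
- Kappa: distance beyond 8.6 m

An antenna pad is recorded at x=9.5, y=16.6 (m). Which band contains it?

Distance = √((9.5−6.0)² + (16.6−7.6)²) = √(12.250 + 81.000) = 9.657 m.
8.6 ≤ 9.657 < ∞ → Kappa.

Kappa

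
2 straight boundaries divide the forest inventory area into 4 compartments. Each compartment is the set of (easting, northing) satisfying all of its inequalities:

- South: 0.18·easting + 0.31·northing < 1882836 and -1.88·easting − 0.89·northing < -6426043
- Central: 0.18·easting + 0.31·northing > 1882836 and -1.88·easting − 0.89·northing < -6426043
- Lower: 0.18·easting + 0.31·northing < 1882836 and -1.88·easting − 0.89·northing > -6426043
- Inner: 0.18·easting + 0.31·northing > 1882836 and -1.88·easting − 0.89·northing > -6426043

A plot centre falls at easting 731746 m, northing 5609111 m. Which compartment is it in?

Lower

0.18·731746 + 0.31·5609111 = 1870538.690, which is < 1882836
-1.88·731746 − 0.89·5609111 = -6367791.270, which is > -6426043
This sign pattern matches Lower.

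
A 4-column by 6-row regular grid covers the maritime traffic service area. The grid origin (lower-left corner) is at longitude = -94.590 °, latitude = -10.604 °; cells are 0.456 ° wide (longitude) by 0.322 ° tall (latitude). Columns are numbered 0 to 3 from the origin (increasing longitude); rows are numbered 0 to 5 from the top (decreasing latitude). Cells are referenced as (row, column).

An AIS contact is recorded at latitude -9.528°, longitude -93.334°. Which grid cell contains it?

Column index: ⌊(-93.334 − -94.590) / 0.456⌋ = ⌊2.754⌋ = 2
Row offset from origin: ⌊(-9.528 − -10.604) / 0.322⌋ = ⌊3.342⌋ = 3 → row 2 (counted from top)

(2, 2)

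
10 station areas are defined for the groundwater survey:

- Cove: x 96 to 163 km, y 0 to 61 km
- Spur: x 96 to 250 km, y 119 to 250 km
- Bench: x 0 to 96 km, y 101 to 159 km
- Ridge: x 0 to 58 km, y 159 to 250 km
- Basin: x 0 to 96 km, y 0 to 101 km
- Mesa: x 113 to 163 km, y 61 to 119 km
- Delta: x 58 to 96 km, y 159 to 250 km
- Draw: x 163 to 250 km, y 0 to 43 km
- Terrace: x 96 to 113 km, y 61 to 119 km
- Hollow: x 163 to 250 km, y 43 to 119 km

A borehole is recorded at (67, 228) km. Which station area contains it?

The point has x = 67 and y = 228.
Only Delta satisfies 58 ≤ x ≤ 96 and 159 ≤ y ≤ 250.

Delta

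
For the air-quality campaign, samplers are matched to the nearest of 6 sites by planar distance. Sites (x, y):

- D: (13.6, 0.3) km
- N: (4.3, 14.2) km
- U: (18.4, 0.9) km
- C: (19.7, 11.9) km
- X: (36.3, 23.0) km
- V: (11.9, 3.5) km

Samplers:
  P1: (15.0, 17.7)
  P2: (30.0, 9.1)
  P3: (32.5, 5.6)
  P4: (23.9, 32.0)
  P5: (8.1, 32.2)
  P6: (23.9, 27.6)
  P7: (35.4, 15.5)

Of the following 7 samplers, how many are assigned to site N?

1

P1 → C
P2 → C
P3 → C
P4 → X
P5 → N
P6 → X
P7 → X
1 of the 7 goes to N.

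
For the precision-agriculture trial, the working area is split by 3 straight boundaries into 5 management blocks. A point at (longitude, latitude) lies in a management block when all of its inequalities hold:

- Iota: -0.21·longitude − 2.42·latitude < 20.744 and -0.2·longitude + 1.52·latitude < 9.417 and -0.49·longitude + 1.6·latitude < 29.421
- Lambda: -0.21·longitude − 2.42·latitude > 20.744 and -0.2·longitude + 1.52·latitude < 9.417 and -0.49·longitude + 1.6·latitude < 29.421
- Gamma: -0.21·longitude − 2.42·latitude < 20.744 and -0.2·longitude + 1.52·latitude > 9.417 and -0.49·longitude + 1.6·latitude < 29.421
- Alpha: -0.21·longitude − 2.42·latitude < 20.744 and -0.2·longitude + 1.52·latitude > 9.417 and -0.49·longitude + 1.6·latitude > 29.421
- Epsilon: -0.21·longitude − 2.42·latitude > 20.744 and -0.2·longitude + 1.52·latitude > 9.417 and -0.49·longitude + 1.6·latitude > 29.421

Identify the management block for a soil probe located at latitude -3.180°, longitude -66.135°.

Lambda

-0.21·-66.135 − 2.42·-3.180 = 21.584, which is > 20.744
-0.2·-66.135 + 1.52·-3.180 = 8.393, which is < 9.417
-0.49·-66.135 + 1.6·-3.180 = 27.318, which is < 29.421
This sign pattern matches Lambda.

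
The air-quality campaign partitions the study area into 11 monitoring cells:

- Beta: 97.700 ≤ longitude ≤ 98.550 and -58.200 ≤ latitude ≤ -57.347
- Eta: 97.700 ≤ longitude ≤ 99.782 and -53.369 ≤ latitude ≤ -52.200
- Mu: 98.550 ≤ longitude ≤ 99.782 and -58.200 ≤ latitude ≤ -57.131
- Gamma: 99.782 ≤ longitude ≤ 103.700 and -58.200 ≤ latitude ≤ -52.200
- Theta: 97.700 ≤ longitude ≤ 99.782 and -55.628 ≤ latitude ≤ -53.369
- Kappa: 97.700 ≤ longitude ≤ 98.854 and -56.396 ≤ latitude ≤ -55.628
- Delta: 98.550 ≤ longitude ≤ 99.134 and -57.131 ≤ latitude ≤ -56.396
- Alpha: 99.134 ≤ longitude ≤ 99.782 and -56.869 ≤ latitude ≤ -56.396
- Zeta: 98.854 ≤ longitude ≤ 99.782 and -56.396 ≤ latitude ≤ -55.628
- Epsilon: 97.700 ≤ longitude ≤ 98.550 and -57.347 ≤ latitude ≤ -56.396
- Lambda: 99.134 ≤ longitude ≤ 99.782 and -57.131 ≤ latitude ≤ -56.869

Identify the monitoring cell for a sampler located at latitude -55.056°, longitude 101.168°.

The point has longitude = 101.168 and latitude = -55.056.
Only Gamma satisfies 99.782 ≤ longitude ≤ 103.700 and -58.200 ≤ latitude ≤ -52.200.

Gamma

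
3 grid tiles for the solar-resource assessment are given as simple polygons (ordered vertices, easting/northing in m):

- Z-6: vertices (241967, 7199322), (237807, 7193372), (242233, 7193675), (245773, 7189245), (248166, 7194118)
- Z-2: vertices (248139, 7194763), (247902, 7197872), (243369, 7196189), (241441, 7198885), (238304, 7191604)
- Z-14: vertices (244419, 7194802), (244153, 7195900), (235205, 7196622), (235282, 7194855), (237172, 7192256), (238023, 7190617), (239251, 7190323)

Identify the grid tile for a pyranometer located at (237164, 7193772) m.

Cast a ray rightward from (237164, 7193772). For each polygon, the edges (by vertex number in listed order) whose endpoints lie on opposite sides of northing = 7193772, where each meets that height, and whether that is right or left of the point:
Z-6: 1–2 at easting≈238086.7 (right), 4–5 at easting≈247996.1 (right) → 2 crossings.
Z-2: 4–5 at easting≈239238.1 (right), 5–1 at easting≈245053.7 (right) → 2 crossings.
Z-14: 4–5 at easting≈236069.6 (left), 7–1 at easting≈243230.6 (right) → 1 crossing.
Only Z-14 has an odd count, so the point is inside Z-14.

Z-14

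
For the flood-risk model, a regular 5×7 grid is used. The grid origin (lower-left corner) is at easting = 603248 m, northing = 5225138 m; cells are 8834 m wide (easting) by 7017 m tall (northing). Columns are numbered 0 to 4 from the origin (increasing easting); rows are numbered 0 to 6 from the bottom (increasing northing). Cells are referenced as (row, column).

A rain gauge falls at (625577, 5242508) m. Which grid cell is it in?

Column index: ⌊(625577 − 603248) / 8834⌋ = ⌊2.528⌋ = 2
Row offset from origin: ⌊(5242508 − 5225138) / 7017⌋ = ⌊2.475⌋ = 2 → row 2

(2, 2)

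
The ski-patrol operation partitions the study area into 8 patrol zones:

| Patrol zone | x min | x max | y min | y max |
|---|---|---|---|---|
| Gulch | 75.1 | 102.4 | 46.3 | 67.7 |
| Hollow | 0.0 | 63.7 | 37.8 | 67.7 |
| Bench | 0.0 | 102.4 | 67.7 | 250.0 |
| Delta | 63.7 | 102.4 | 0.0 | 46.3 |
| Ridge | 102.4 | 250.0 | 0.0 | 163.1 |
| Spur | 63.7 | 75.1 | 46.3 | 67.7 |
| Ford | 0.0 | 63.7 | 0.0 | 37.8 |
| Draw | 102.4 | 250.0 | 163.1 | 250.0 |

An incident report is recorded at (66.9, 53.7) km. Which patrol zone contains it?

Spur

The point has x = 66.9 and y = 53.7.
Only Spur satisfies 63.7 ≤ x ≤ 75.1 and 46.3 ≤ y ≤ 67.7.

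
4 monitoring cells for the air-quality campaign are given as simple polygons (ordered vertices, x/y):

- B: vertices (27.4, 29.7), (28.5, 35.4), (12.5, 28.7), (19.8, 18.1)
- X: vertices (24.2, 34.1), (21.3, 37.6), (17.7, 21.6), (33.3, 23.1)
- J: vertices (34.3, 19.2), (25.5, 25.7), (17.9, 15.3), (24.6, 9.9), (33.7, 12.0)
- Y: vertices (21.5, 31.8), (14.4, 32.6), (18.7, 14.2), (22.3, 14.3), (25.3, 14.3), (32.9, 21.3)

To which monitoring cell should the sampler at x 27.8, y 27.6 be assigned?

X

Cast a ray rightward from (27.8, 27.6). For each polygon, the edges (by vertex number in listed order) whose endpoints lie on opposite sides of y = 27.6, where each meets that height, and whether that is right or left of the point:
B: 3–4 at x≈13.26 (left), 4–1 at x≈26.02 (left) → 0 crossings.
X: 2–3 at x≈19.05 (left), 4–1 at x≈29.58 (right) → 1 crossing.
J: no edge straddles that height → 0 crossings.
Y: 2–3 at x≈15.57 (left), 6–1 at x≈26.06 (left) → 0 crossings.
Only X has an odd count, so the point is inside X.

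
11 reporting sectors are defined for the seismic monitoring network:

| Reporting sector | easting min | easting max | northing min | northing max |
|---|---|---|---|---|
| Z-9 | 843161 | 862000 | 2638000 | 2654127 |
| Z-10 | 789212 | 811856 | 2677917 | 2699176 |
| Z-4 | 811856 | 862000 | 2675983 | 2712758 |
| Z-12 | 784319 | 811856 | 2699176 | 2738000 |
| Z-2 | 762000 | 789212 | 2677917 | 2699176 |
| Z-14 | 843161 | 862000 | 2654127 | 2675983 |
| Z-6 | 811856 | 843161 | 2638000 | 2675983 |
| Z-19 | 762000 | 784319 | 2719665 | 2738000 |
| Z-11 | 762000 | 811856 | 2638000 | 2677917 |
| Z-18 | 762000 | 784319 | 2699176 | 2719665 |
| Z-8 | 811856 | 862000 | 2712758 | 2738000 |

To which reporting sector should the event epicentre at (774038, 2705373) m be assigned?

The point has easting = 774038 and northing = 2705373.
Only Z-18 satisfies 762000 ≤ easting ≤ 784319 and 2699176 ≤ northing ≤ 2719665.

Z-18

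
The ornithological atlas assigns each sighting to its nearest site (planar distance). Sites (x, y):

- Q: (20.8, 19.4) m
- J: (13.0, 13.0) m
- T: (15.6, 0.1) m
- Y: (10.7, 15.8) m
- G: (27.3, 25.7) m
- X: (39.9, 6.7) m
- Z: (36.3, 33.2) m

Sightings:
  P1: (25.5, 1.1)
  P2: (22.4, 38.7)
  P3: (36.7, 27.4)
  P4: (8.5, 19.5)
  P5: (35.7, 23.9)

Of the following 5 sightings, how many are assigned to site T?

P1 → T
P2 → G
P3 → Z
P4 → Y
P5 → G
1 of the 5 goes to T.

1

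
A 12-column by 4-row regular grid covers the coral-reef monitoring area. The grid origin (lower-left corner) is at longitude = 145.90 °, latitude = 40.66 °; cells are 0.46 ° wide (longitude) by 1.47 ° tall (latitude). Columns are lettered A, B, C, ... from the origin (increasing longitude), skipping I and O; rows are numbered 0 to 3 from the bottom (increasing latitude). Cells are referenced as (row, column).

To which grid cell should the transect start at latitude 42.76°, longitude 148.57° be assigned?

(1, F)

Column index: ⌊(148.57 − 145.90) / 0.46⌋ = ⌊5.804⌋ = 5 → column F
Row offset from origin: ⌊(42.76 − 40.66) / 1.47⌋ = ⌊1.429⌋ = 1 → row 1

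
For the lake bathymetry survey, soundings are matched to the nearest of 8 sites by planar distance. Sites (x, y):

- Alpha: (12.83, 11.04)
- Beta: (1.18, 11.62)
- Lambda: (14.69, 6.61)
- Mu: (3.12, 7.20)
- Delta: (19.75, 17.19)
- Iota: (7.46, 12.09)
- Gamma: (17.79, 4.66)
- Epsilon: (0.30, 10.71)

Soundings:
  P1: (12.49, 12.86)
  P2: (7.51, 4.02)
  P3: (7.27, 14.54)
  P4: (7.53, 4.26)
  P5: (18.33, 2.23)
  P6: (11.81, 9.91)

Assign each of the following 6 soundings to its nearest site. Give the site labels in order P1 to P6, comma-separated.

Alpha, Mu, Iota, Mu, Gamma, Alpha

P1 → Alpha (d²=3.43)
P2 → Mu (d²=29.38)
P3 → Iota (d²=6.04)
P4 → Mu (d²=28.09)
P5 → Gamma (d²=6.20)
P6 → Alpha (d²=2.32)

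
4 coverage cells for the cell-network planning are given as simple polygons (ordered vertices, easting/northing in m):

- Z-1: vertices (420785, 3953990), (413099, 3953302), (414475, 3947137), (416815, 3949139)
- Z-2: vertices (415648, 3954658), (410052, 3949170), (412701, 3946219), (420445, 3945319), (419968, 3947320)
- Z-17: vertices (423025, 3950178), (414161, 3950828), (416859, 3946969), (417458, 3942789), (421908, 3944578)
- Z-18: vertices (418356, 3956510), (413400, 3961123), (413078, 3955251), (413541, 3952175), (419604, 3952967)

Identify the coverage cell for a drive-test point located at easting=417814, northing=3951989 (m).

Z-1

Cast a ray rightward from (417814, 3951989). For each polygon, the edges (by vertex number in listed order) whose endpoints lie on opposite sides of northing = 3951989, where each meets that height, and whether that is right or left of the point:
Z-1: 2–3 at easting≈413392.1 (left), 4–1 at easting≈419147.4 (right) → 1 crossing.
Z-2: 1–2 at easting≈412926.5 (left), 5–1 at easting≈417219.3 (left) → 0 crossings.
Z-17: no edge straddles that height → 0 crossings.
Z-18: no edge straddles that height → 0 crossings.
Only Z-1 has an odd count, so the point is inside Z-1.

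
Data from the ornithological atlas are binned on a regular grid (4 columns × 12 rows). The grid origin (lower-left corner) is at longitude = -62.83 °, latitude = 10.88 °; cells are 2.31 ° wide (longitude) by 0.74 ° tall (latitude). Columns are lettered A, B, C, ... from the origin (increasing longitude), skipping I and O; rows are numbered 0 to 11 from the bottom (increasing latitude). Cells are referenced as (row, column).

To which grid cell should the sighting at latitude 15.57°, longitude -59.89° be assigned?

(6, B)

Column index: ⌊(-59.89 − -62.83) / 2.31⌋ = ⌊1.273⌋ = 1 → column B
Row offset from origin: ⌊(15.57 − 10.88) / 0.74⌋ = ⌊6.338⌋ = 6 → row 6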